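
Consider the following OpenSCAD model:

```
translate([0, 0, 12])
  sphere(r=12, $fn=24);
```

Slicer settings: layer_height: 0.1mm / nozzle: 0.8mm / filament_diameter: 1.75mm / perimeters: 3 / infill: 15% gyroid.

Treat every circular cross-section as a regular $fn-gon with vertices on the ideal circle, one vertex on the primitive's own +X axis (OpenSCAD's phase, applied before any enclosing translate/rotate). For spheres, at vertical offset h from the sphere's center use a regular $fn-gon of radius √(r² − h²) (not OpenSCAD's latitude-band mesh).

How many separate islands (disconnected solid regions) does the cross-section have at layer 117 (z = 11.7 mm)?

At z = 11.7 mm: the r=12 sphere contributes a regular 24-gon of circumradius √(12²−0.3²) = 11.996. Overall, the cross-section is a single solid region. Island count = 1.

1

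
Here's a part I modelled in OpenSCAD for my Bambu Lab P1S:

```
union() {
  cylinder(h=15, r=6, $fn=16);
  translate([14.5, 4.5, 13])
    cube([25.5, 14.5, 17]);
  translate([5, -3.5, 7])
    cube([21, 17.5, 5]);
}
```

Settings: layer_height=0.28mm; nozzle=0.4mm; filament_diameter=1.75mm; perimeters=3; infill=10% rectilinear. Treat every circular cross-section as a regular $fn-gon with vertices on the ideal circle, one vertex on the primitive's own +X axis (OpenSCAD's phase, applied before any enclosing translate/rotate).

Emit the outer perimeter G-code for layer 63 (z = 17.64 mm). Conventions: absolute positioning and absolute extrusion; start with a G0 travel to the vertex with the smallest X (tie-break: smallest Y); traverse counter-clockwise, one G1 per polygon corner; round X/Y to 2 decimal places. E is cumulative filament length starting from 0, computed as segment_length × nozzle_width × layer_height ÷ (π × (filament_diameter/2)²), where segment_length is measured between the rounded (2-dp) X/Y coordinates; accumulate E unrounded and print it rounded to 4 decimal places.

At z = 17.64 mm: the cylinder is absent (z outside [0, 15]); the 25.5×14.5 cube at (14.5, 4.5) contributes its full rectangle; the cube at (5, -3.5) does not reach this height (z outside [7, 12]); Taking the union: only the 25.5×14.5 cube at (14.5, 4.5) is present, so the union is just that shape — 1 connected region. The outline is a single polygon with 4 vertices. Extrusion per mm of travel: 0.4 × 0.28 / (π × 0.875²) = 0.046564. Accumulating E over each segment gives final E = 3.7251.

G0 X14.50 Y4.50 Z17.64
G1 X40.00 Y4.50 E1.1874
G1 X40.00 Y19.00 E1.8626
G1 X14.50 Y19.00 E3.0500
G1 X14.50 Y4.50 E3.7251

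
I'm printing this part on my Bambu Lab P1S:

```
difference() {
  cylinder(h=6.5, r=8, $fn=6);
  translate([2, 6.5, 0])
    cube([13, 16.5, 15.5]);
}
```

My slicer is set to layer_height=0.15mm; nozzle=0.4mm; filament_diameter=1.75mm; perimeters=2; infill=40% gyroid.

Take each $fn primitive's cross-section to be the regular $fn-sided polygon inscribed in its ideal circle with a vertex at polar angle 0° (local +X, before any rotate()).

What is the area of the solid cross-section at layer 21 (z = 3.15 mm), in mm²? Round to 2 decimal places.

165.37 mm²

At z = 3.15 mm: the cylinder: section is a regular 6-gon, circumradius r=8 (area = (6/2)·8.000²·sin(360°/6) = 166.28 mm²); the cube at (2, 6.5) is present — its section is the full 13×16.5 rectangle (area 214.50 mm²); Subtracting the remaining from the first: starting from the r=8 cylinder (166.28 mm²), the 13×16.5 cube at (2, 6.5) partially overlaps it — only the 0.91 mm² overlap (of its 214.50 mm²) is removed, clipping the outline — area = 165.37 mm². Overall, the cross-section is a single solid region. Net area = 165.37 mm².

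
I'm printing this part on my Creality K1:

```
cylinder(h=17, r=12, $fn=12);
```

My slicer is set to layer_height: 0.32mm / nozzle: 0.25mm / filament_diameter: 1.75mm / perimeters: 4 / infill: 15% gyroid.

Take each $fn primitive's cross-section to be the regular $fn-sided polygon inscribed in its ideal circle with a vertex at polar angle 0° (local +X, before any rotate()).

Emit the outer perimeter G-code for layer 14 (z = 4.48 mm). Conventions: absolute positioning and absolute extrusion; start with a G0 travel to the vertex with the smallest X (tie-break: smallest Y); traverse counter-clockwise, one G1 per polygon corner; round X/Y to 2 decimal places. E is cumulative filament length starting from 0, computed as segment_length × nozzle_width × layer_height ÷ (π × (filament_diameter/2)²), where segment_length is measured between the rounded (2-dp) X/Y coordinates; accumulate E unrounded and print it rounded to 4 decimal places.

At z = 4.48 mm: the r=12 cylinder contributes a regular 12-gon of circumradius 12. The outline is a single polygon with 12 vertices. Extrusion per mm of travel: 0.25 × 0.32 / (π × 0.875²) = 0.033260. Accumulating E over each segment gives final E = 2.4789.

G0 X-12.00 Y0.00 Z4.48
G1 X-10.39 Y-6.00 E0.2066
G1 X-6.00 Y-10.39 E0.4131
G1 X0.00 Y-12.00 E0.6197
G1 X6.00 Y-10.39 E0.8264
G1 X10.39 Y-6.00 E1.0328
G1 X12.00 Y0.00 E1.2395
G1 X10.39 Y6.00 E1.4461
G1 X6.00 Y10.39 E1.6526
G1 X0.00 Y12.00 E1.8592
G1 X-6.00 Y10.39 E2.0658
G1 X-10.39 Y6.00 E2.2723
G1 X-12.00 Y0.00 E2.4789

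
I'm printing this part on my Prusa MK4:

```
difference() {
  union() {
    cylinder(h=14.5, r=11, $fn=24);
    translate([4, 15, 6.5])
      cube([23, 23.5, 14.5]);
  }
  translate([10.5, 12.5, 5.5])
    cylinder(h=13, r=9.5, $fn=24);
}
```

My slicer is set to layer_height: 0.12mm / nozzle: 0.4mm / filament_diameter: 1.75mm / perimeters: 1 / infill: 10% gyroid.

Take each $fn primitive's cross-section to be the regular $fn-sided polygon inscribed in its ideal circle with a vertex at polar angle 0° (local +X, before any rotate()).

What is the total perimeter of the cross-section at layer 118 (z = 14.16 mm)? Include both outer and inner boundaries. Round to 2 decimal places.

161.70 mm

At z = 14.16 mm: the r=11 cylinder contributes a regular 24-gon of circumradius 11 (perimeter = 2·24·11.000·sin(180°/24) = 68.92 mm); the cube at (4, 15) (footprint 23×23.5) is included at this height (perimeter 93.00 mm); Taking the union: the 2 present regions are separate (no shared area or edge), so areas and boundary lengths simply add and each stays a separate island — boundary = 161.92 mm; the r=9.5 cylinder at (10.5, 12.5) contributes a regular 24-gon of circumradius 9.5 (perimeter = 2·24·9.500·sin(180°/24) = 59.52 mm); Taking the first minus the rest: starting from the result so far, the r=9.5 cylinder at (10.5, 12.5) partially overlaps it — only the 120.22 mm² overlap (of its 280.30 mm²) is removed, clipping the outline — boundary = 161.70 mm. Overall, the cross-section has 2 separate islands. Total boundary length (outer) = 161.70 mm.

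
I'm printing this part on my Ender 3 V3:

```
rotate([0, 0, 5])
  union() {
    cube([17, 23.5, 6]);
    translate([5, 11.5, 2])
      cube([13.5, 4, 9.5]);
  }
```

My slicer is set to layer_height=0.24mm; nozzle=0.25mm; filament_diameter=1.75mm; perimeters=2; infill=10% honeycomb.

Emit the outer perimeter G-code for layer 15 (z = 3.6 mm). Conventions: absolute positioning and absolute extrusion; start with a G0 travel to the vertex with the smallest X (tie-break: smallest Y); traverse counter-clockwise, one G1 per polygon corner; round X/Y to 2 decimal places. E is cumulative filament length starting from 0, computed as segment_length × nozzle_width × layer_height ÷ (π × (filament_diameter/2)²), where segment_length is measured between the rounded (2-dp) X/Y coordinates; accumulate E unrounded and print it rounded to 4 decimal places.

G0 X-2.05 Y23.41 Z3.60
G1 X0.00 Y0.00 E0.5862
G1 X16.94 Y1.48 E1.0104
G1 X15.93 Y12.94 E1.2974
G1 X17.43 Y13.07 E1.3349
G1 X17.08 Y17.05 E1.4346
G1 X15.58 Y16.92 E1.4721
G1 X14.89 Y24.89 E1.6717
G1 X-2.05 Y23.41 E2.0959

At z = 3.6 mm: the 17×23.5 cube contributes its full rectangle; the 13.5×4 cube at (5, 11.5) contributes its full rectangle; Combining (union): the regions partially overlap (shared area 48.00 mm²), so overlapping operands fuse into one piece — 1 connected region; (rotated 5° about Z; rotation is an isometry so areas/perimeters/island counts are preserved). The outline is a single polygon with 8 vertices. Extrusion per mm of travel: 0.25 × 0.24 / (π × 0.875²) = 0.024945. Accumulating E over each segment gives final E = 2.0959.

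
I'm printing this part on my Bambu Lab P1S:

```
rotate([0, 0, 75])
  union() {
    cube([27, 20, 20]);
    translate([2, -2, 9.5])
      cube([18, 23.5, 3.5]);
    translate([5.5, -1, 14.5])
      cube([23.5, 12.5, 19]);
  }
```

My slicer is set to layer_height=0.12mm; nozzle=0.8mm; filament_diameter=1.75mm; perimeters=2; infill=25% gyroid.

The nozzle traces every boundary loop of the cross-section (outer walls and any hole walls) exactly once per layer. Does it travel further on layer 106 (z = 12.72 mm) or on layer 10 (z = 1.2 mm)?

Layer 106 (z = 12.72): the cube (footprint 27×20) is included at this height (perimeter 94.00 mm); the 18×23.5 cube at (2, -2) contributes its full rectangle (perimeter 83.00 mm); the cube at (5.5, -1) is not intersected at this z (z outside [14.5, 33.5]); Combining (union): the regions partially overlap (shared area 360.00 mm²), so the edge portions inside another operand are dropped and the merged outline is re-measured after clipping — boundary = 101.00 mm; (rotated 75° about Z; rotation is an isometry so areas/perimeters/island counts are preserved). So its perimeter = 101.00 mm. Layer 10 (z = 1.2): the cube is present — its section is the full 27×20 rectangle (perimeter 94.00 mm); the cube at (2, -2) is absent (z outside [9.5, 13]); the cube at (5.5, -1) is absent (z outside [14.5, 33.5]); Merging all regions: only the 27×20 cube is present, so the union is just that shape — boundary = 94.00 mm; (whole slice rotated 75° about Z — lengths, areas and connectivity unchanged). So its perimeter = 94.00 mm. Layer 106 is larger (101.00 vs 94.00 mm).

layer 106 (z = 12.72 mm)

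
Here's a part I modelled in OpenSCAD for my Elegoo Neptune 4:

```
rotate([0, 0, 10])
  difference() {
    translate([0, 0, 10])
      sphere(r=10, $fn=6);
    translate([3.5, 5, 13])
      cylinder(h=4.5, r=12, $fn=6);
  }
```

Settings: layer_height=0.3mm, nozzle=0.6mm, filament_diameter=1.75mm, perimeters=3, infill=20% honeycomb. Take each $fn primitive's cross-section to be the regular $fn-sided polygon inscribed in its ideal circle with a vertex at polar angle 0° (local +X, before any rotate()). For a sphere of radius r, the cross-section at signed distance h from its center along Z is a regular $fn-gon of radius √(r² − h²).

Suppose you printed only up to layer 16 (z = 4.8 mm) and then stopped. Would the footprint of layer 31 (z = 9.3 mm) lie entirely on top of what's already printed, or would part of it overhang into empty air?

Compare the two slices. At z = 4.8: the r=10 sphere contributes a regular 6-gon of circumradius √(10²−5.2²) = 8.542 (area = (6/2)·8.542²·sin(360°/6) = 189.56 mm²); the cylinder at (3.5, 5) is not intersected at this z (z outside [13, 17.5]); Taking the first minus the rest: none of the subtracted shapes is present at this height, so the r=10 sphere is unchanged — area = 189.56 mm²; (rotated 10° about Z; rotation is an isometry so areas/perimeters/island counts are preserved). At z = 9.3: the r=10 sphere slices to a regular 6-gon of circumradius 9.975 (√(r²−h²) with h=0.7 from center) (area = (6/2)·9.975²·sin(360°/6) = 258.53 mm²); the cylinder at (3.5, 5) does not reach this height (z outside [13, 17.5]); Taking the first minus the rest: none of the subtracted shapes is present at this height, so the r=10 sphere is unchanged — area = 258.53 mm²; (rotated 10° about Z; rotation is an isometry so areas/perimeters/island counts are preserved). Checking containment: at z = 9.3 the cross-section extends beyond the z = 4.8 cross-section by about 68.98 mm².

part overhangs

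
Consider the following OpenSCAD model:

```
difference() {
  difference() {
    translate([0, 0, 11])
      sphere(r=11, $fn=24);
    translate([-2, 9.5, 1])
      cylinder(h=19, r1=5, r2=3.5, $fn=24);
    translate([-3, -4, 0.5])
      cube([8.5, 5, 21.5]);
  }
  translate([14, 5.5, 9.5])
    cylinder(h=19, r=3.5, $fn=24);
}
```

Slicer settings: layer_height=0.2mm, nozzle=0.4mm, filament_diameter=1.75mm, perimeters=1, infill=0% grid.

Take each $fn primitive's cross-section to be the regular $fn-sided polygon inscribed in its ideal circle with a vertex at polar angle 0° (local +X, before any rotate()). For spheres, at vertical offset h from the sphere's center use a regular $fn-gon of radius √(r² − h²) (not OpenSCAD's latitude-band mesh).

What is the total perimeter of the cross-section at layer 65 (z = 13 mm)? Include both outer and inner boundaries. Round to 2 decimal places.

At z = 13 mm: the r=11 sphere slices to a regular 24-gon of circumradius 10.817 (√(r²−h²) with h=2 from center) (perimeter = 2·24·10.817·sin(180°/24) = 67.77 mm); the cone at (-2, 9.5): at t=0.632 of its height the radius interpolates to r₁+(r₂−r₁)t = 4.053, giving a regular 24-gon of that circumradius (perimeter = 2·24·4.053·sin(180°/24) = 25.39 mm); the cube at (-3, -4) is present — its section is the full 8.5×5 rectangle (perimeter 27.00 mm); Taking the first minus the rest: starting from the r=11 sphere, the cone at (-2, 9.5) partially overlaps it — only the 31.87 mm² overlap (of its 51.01 mm²) is removed, clipping the outline; the 8.5×5 cube at (-3, -4) lies wholly inside it (removes its full 42.50 mm² and its 27.00 mm outline becomes a hole wall) — boundary (outer + 1 inner loop) = 99.68 mm; the r=3.5 cylinder at (14, 5.5) gives a regular 24-gon of circumradius 3.5 (constant along its height) (perimeter = 2·24·3.500·sin(180°/24) = 21.93 mm); Subtracting the remaining from the first: starting from the result so far, the r=3.5 cylinder at (14, 5.5) misses the remaining region (no effect) — boundary (outer + 1 inner loop) = 99.68 mm. Overall, the cross-section is one region with 1 hole. Total boundary length (outer + inner) = 99.68 mm.

99.68 mm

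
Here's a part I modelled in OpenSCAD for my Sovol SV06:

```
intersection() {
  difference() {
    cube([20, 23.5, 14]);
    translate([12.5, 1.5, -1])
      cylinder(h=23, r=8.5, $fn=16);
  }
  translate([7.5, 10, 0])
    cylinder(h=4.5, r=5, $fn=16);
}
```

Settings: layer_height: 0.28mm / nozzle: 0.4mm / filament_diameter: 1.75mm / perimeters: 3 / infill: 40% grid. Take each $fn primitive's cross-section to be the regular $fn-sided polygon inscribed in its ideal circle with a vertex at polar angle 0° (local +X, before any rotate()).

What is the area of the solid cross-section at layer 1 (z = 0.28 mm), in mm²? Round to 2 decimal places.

56.30 mm²

At z = 0.28 mm: the cube is present — its section is the full 20×23.5 rectangle (area 470.00 mm²); the r=8.5 cylinder at (12.5, 1.5) gives a regular 16-gon of circumradius 8.5 (constant along its height) (area = (16/2)·8.500²·sin(360°/16) = 221.19 mm²); Taking the first minus the rest: starting from the 20×23.5 cube (470.00 mm²), the r=8.5 cylinder at (12.5, 1.5) partially overlaps it — only the 132.08 mm² overlap (of its 221.19 mm²) is removed, clipping the outline — area = 337.92 mm²; the r=5 cylinder at (7.5, 10) gives a regular 16-gon of circumradius 5 (constant along its height) (area = (16/2)·5.000²·sin(360°/16) = 76.54 mm²); Keeping only the common overlap: the r=5 cylinder at (7.5, 10) partially overlaps that combined region; clipping to the common part keeps 56.30 mm² — area = 56.30 mm². Overall, the cross-section is a single solid region. Net area = 56.30 mm².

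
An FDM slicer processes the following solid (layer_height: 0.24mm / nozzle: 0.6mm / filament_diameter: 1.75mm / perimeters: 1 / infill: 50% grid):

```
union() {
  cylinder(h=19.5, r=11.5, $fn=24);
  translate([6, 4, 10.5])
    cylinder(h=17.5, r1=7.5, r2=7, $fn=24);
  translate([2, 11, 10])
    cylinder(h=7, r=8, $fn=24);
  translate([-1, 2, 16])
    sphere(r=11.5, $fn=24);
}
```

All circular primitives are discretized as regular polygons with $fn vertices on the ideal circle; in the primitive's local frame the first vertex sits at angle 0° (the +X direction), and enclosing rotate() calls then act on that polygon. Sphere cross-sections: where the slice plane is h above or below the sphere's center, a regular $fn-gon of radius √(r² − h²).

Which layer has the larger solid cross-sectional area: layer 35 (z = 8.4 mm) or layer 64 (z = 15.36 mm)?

layer 64 (z = 15.36 mm)

Layer 35 (z = 8.4): the r=11.5 cylinder gives a regular 24-gon of circumradius 11.5 (constant along its height) (area = (24/2)·11.500²·sin(360°/24) = 410.75 mm²); the cone at (6, 4) does not reach this height (z outside [10.5, 28]); the cylinder at (2, 11) is not intersected at this z (z outside [10, 17]); the sphere at (-1, 2): section is a regular 24-gon, circumradius = √(r²−h²) = √(11.5²−7.6²) = 8.631 (area = (24/2)·8.631²·sin(360°/24) = 231.35 mm²); Combining (union): the r=11.5 sphere at (-1, 2) lies entirely inside the r=11.5 cylinder, so the union is just the r=11.5 cylinder — area = 410.75 mm². So its area = 410.75 mm². Layer 64 (z = 15.36): the cylinder: section is a regular 24-gon, circumradius r=11.5 (area = (24/2)·11.500²·sin(360°/24) = 410.75 mm²); the cone at (6, 4) contributes a regular 24-gon of circumradius 7.361 (interpolated between r1=7.5 and r2=7 at t=0.278) (area = (24/2)·7.361²·sin(360°/24) = 168.29 mm²); the r=8 cylinder at (2, 11) gives a regular 24-gon of circumradius 8 (constant along its height) (area = (24/2)·8.000²·sin(360°/24) = 198.77 mm²); the r=11.5 sphere at (-1, 2) slices to a regular 24-gon of circumradius 11.482 (√(r²−h²) with h=0.64 from center) (area = (24/2)·11.482²·sin(360°/24) = 409.47 mm²); Taking the union: the regions partially overlap — summed areas 1187.29 mm² minus the doubly-counted overlap 618.47 mm² gives 568.82 mm² — area = 568.82 mm². So its area = 568.82 mm². Layer 64 is larger (568.82 vs 410.75 mm²).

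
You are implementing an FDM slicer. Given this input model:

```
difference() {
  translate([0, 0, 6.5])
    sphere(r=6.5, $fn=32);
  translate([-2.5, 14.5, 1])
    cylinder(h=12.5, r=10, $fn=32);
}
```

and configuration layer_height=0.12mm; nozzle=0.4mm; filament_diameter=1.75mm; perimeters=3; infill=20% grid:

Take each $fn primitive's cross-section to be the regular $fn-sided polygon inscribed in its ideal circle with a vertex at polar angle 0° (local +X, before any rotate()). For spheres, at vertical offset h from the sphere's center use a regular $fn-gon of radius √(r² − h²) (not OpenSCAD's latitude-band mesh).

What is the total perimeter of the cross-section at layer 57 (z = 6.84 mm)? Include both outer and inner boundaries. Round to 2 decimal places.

At z = 6.84 mm: the r=6.5 sphere slices to a regular 32-gon of circumradius 6.491 (√(r²−h²) with h=0.34 from center) (perimeter = 2·32·6.491·sin(180°/32) = 40.72 mm); the r=10 cylinder at (-2.5, 14.5) contributes a regular 32-gon of circumradius 10 (perimeter = 2·32·10.000·sin(180°/32) = 62.73 mm); Subtracting the remaining from the first: starting from the r=6.5 sphere, the r=10 cylinder at (-2.5, 14.5) partially overlaps it — only the 8.29 mm² overlap (of its 312.14 mm²) is removed, clipping the outline — boundary = 40.45 mm. Overall, the cross-section is a single solid region. Total boundary length (outer) = 40.45 mm.

40.45 mm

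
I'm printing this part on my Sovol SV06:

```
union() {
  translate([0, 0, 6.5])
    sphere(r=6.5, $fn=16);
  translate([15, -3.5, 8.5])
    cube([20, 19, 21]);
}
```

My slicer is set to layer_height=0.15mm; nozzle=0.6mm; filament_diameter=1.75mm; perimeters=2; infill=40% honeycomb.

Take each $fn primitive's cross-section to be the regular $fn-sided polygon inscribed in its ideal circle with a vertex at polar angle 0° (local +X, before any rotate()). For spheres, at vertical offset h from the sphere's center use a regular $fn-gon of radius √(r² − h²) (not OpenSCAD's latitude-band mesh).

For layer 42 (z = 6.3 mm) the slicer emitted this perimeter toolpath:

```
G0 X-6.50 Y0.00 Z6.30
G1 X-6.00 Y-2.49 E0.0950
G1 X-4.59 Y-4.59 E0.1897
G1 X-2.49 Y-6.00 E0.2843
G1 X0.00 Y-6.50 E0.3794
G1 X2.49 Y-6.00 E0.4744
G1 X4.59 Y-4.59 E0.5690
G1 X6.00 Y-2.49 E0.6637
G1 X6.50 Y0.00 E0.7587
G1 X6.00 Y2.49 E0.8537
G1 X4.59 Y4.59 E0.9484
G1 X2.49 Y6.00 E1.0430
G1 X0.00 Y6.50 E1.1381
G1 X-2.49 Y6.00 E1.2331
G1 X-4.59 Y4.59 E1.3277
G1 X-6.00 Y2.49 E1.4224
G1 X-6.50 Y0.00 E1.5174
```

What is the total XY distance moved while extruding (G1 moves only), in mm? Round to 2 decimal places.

40.55 mm

Sum the Euclidean lengths of each G1 segment: total = 40.55 mm.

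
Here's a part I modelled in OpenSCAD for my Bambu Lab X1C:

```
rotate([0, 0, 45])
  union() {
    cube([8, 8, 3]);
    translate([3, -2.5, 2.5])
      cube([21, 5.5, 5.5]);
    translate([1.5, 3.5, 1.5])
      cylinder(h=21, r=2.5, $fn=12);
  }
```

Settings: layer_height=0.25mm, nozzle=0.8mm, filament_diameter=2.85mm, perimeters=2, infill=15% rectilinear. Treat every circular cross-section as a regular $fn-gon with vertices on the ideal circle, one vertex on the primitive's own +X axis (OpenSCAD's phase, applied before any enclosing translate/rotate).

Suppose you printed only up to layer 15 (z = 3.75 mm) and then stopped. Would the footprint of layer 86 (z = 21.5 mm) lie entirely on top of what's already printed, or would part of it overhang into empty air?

Compare the two slices. At z = 3.75: the cube does not reach this height (z outside [0, 3]); the 21×5.5 cube at (3, -2.5) contributes its full rectangle (area 115.50 mm²); the r=2.5 cylinder at (1.5, 3.5) contributes a regular 12-gon of circumradius 2.5 (area = (12/2)·2.500²·sin(360°/12) = 18.75 mm²); Merging all regions: the regions partially overlap — summed areas 134.25 mm² minus the doubly-counted overlap 0.80 mm² gives 133.45 mm² — area = 133.45 mm²; (whole slice rotated 45° about Z — lengths, areas and connectivity unchanged). At z = 21.5: the cube does not reach this height (z outside [0, 3]); the cube at (3, -2.5) is not intersected at this z (z outside [2.5, 8]); the r=2.5 cylinder at (1.5, 3.5) gives a regular 12-gon of circumradius 2.5 (constant along its height) (area = (12/2)·2.500²·sin(360°/12) = 18.75 mm²); Merging all regions: only the r=2.5 cylinder at (1.5, 3.5) is present, so the union is just that shape — area = 18.75 mm²; (rotated 45° about Z; rotation is an isometry so areas/perimeters/island counts are preserved). Checking containment: the cross-section at z = 21.5 is a subset of the cross-section at z = 3.75.

entirely on top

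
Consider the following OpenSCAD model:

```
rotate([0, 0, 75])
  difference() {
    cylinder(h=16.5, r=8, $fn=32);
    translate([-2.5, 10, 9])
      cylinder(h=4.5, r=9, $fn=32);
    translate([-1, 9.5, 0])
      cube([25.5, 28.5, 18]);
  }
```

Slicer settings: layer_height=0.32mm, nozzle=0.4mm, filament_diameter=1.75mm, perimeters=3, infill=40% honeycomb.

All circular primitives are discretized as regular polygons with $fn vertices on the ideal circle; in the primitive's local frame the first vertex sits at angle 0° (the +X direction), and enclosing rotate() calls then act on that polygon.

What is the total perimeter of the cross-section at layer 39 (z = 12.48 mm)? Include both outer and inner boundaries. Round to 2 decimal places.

49.39 mm

At z = 12.48 mm: the cylinder: section is a regular 32-gon, circumradius r=8 (perimeter = 2·32·8.000·sin(180°/32) = 50.18 mm); the r=9 cylinder at (-2.5, 10) contributes a regular 32-gon of circumradius 9 (perimeter = 2·32·9.000·sin(180°/32) = 56.46 mm); the cube at (-1, 9.5) is present — its section is the full 25.5×28.5 rectangle (perimeter 108.00 mm); After the difference (first − rest): starting from the r=8 cylinder, the r=9 cylinder at (-2.5, 10) partially overlaps it — only the 62.13 mm² overlap (of its 252.84 mm²) is removed, clipping the outline; the 25.5×28.5 cube at (-1, 9.5) misses the remaining region (no effect) — boundary = 49.39 mm; (whole slice rotated 75° about Z — lengths, areas and connectivity unchanged). Overall, the cross-section is a single solid region. Total boundary length (outer) = 49.39 mm.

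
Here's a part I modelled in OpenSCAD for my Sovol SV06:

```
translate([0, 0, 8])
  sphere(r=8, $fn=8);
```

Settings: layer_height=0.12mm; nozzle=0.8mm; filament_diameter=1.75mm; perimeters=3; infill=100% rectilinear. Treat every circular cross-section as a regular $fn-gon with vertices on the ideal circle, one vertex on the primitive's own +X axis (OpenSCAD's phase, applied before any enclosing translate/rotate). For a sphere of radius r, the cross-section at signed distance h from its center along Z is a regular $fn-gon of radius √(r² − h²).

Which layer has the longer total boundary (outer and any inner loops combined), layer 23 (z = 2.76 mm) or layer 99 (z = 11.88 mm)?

Layer 23 (z = 2.76): the r=8 sphere contributes a regular 8-gon of circumradius √(8²−5.24²) = 6.045 (perimeter = 2·8·6.045·sin(180°/8) = 37.01 mm). So its perimeter = 37.01 mm. Layer 99 (z = 11.88): the r=8 sphere slices to a regular 8-gon of circumradius 6.996 (√(r²−h²) with h=3.88 from center) (perimeter = 2·8·6.996·sin(180°/8) = 42.84 mm). So its perimeter = 42.84 mm. Layer 99 is larger (42.84 vs 37.01 mm).

layer 99 (z = 11.88 mm)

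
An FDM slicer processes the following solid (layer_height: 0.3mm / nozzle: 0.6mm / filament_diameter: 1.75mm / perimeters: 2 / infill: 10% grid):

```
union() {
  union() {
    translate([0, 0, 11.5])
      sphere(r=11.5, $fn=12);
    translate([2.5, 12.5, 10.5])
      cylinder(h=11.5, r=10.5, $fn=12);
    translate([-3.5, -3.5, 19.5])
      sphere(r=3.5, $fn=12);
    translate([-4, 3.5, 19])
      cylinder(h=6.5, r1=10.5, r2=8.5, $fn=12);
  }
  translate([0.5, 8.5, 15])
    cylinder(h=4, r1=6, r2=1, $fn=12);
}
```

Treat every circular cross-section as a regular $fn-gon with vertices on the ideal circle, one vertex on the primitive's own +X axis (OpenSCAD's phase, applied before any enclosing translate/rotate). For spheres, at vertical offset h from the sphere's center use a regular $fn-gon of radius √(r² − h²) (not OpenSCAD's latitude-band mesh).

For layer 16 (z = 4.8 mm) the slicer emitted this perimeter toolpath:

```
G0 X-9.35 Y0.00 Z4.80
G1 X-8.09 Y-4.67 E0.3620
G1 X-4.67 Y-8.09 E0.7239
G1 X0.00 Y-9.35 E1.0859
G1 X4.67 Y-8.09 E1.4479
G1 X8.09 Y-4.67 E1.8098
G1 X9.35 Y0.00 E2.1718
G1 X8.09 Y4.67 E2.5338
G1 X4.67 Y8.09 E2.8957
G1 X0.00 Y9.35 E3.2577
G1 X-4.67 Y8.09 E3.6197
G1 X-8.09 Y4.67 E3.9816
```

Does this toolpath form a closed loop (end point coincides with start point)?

no

Start point (G0): (-9.35, 0.00). End point (last G1): the path does not return to the start — open.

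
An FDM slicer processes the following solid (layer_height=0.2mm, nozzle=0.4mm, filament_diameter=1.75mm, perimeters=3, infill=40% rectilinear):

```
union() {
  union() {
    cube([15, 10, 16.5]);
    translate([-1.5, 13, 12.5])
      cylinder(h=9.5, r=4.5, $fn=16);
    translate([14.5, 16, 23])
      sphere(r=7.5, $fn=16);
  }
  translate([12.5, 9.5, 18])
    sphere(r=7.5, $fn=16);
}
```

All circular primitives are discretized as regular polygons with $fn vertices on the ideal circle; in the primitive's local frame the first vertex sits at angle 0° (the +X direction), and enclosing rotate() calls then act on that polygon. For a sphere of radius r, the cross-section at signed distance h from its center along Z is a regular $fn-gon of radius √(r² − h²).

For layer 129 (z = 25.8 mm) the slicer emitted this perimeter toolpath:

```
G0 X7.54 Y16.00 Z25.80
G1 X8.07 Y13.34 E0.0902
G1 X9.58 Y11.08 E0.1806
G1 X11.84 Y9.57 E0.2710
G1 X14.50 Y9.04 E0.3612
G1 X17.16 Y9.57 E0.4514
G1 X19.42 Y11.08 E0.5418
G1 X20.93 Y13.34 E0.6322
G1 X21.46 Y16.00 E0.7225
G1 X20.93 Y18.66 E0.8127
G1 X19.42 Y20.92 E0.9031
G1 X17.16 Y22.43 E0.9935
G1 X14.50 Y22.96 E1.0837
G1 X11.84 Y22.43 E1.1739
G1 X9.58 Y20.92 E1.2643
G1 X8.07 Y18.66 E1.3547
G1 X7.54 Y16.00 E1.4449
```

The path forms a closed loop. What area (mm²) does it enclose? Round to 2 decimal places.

148.25 mm²

Apply the shoelace formula to the sequence of (X, Y) vertices; enclosed area = 148.25 mm².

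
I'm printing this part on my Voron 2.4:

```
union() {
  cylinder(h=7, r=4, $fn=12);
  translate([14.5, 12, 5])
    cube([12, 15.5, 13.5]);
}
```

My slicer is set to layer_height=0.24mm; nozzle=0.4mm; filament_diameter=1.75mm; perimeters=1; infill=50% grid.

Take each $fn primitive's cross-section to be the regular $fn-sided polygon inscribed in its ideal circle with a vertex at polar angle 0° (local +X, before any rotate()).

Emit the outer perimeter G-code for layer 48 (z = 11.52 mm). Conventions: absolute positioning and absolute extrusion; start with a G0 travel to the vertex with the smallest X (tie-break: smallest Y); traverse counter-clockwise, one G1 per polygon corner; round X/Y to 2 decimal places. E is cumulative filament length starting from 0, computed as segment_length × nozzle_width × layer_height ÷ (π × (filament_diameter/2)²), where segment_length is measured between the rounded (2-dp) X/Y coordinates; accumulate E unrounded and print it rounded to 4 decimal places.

G0 X14.50 Y12.00 Z11.52
G1 X26.50 Y12.00 E0.4789
G1 X26.50 Y27.50 E1.0976
G1 X14.50 Y27.50 E1.5765
G1 X14.50 Y12.00 E2.1952

At z = 11.52 mm: the cylinder is not intersected at this z (z outside [0, 7]); the cube at (14.5, 12) (footprint 12×15.5) is included at this height; Merging all regions: only the 12×15.5 cube at (14.5, 12) is present, so the union is just that shape — 1 connected region. The outline is a single polygon with 4 vertices. Extrusion per mm of travel: 0.4 × 0.24 / (π × 0.875²) = 0.039912. Accumulating E over each segment gives final E = 2.1952.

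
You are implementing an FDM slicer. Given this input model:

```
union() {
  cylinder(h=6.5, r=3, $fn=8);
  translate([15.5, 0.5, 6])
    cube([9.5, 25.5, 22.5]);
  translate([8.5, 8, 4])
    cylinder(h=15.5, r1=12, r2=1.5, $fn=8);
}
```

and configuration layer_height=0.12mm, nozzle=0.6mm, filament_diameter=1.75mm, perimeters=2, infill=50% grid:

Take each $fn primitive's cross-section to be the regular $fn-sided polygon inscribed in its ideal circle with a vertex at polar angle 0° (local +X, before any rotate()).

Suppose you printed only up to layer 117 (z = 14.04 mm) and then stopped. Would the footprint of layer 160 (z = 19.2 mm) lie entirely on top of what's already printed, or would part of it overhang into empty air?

Compare the two slices. At z = 14.04: the cylinder is not intersected at this z (z outside [0, 6.5]); the 9.5×25.5 cube at (15.5, 0.5) contributes its full rectangle (area 242.25 mm²); the cone at (8.5, 8): at t=0.648 of its height the radius interpolates to r₁+(r₂−r₁)t = 5.199, giving a regular 8-gon of that circumradius (area = (8/2)·5.199²·sin(360°/8) = 76.44 mm²); Taking the union: the 2 present regions are separate (no shared area or edge), so areas and boundary lengths simply add and each stays a separate island — area = 318.69 mm². At z = 19.2: the cylinder is not intersected at this z (z outside [0, 6.5]); the cube at (15.5, 0.5) (footprint 9.5×25.5) is included at this height (area 242.25 mm²); the cone at (8.5, 8) contributes a regular 8-gon of circumradius 1.703 (interpolated between r1=12 and r2=1.5 at t=0.981) (area = (8/2)·1.703²·sin(360°/8) = 8.21 mm²); Combining (union): the 2 present regions are separate (no shared area or edge), so areas and boundary lengths simply add and each stays a separate island — area = 250.46 mm². Checking containment: the cross-section at z = 19.2 is a subset of the cross-section at z = 14.04.

entirely on top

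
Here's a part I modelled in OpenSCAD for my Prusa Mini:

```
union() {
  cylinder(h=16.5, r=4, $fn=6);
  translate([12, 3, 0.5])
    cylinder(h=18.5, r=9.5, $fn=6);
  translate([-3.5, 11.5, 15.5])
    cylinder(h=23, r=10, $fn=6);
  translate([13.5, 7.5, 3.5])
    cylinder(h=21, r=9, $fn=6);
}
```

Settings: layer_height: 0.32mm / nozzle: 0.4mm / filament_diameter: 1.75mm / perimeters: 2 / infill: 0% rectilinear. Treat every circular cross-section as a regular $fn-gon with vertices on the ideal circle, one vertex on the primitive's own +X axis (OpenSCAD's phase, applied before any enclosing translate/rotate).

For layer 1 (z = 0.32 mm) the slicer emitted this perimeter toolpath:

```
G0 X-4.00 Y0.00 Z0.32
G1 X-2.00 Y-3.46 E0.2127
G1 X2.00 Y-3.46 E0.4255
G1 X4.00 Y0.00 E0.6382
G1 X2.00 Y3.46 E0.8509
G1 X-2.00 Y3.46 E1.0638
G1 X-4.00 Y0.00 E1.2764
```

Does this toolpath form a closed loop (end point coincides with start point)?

yes

Start point (G0): (-4.00, 0.00). End point (last G1): the path returns to the start — closed.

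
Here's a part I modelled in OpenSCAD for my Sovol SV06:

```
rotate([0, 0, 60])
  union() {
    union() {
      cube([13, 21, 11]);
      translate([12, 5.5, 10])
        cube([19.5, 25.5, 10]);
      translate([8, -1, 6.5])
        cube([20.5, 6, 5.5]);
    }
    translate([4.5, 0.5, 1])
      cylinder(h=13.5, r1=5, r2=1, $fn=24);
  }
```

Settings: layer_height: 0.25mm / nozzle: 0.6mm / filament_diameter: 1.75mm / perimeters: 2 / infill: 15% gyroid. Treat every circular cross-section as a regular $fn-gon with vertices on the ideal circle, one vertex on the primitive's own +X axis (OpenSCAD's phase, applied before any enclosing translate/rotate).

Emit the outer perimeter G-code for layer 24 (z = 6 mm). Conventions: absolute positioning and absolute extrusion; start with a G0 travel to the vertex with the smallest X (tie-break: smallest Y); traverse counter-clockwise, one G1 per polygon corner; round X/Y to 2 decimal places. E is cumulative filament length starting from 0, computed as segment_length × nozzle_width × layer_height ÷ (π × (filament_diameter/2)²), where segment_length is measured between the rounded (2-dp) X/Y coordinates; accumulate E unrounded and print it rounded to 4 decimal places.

G0 X-18.19 Y10.50 Z6.00
G1 X0.00 Y0.00 E1.3098
G1 X0.52 Y0.91 E1.3752
G1 X0.91 Y0.75 E1.4015
G1 X1.82 Y0.63 E1.4587
G1 X2.73 Y0.75 E1.5159
G1 X3.58 Y1.10 E1.5733
G1 X4.30 Y1.66 E1.6301
G1 X4.86 Y2.39 E1.6875
G1 X5.22 Y3.24 E1.7451
G1 X5.34 Y4.15 E1.8023
G1 X5.22 Y5.06 E1.8596
G1 X4.86 Y5.91 E1.9171
G1 X4.30 Y6.64 E1.9745
G1 X3.98 Y6.89 E1.9998
G1 X6.50 Y11.26 E2.3144
G1 X-11.69 Y21.76 E3.6242
G1 X-18.19 Y10.50 E4.4350

At z = 6 mm: the cube (footprint 13×21) is included at this height; the cube at (12, 5.5) is not intersected at this z (z outside [10, 20]); the cube at (8, -1) does not reach this height (z outside [6.5, 12]); Merging all regions: only the 13×21 cube is present, so the union is just that shape — 1 connected region; the cone at (4.5, 0.5) (r1=5→r2=1) has section circumradius 3.519 here — a regular 24-gon; Merging all regions: the regions partially overlap (shared area 22.71 mm²), so overlapping operands fuse into one piece — 1 connected region; (whole slice rotated 60° about Z — lengths, areas and connectivity unchanged). The outline is a single polygon with 17 vertices. Extrusion per mm of travel: 0.6 × 0.25 / (π × 0.875²) = 0.062363. Accumulating E over each segment gives final E = 4.4350.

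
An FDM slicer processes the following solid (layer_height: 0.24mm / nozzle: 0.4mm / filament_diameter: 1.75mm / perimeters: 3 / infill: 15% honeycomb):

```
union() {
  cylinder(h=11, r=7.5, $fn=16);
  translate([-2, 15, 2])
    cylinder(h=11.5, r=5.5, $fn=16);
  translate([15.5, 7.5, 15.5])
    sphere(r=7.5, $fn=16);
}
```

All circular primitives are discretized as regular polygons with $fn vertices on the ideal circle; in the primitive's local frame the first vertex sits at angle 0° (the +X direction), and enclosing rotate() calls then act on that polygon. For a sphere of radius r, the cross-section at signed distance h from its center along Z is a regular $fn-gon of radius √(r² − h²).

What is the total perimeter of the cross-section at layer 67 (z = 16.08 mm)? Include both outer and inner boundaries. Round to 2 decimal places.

46.68 mm

At z = 16.08 mm: the cylinder is absent (z outside [0, 11]); the cylinder at (-2, 15) is absent (z outside [2, 13.5]); the r=7.5 sphere at (15.5, 7.5) contributes a regular 16-gon of circumradius √(7.5²−0.58²) = 7.478 (perimeter = 2·16·7.478·sin(180°/16) = 46.68 mm); Merging all regions: only the r=7.5 sphere at (15.5, 7.5) is present, so the union is just that shape — boundary = 46.68 mm. Overall, the cross-section is a single solid region. Total boundary length (outer) = 46.68 mm.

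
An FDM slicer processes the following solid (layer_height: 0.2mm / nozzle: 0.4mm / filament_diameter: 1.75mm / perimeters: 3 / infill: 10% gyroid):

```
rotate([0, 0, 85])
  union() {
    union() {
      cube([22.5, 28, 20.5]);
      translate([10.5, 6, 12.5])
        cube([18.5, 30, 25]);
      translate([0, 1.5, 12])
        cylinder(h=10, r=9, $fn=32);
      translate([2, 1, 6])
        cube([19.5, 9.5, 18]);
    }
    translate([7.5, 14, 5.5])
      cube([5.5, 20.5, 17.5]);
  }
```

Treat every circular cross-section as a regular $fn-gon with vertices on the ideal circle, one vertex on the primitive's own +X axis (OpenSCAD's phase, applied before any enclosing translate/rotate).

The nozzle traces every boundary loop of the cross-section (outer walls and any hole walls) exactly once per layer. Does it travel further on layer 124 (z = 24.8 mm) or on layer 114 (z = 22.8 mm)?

layer 114 (z = 22.8 mm)

Layer 124 (z = 24.8): the cube is not intersected at this z (z outside [0, 20.5]); the cube at (10.5, 6) (footprint 18.5×30) is included at this height (perimeter 97.00 mm); the cylinder at (0, 1.5) does not reach this height (z outside [12, 22]); the cube at (2, 1) is absent (z outside [6, 24]); Merging all regions: only the 18.5×30 cube at (10.5, 6) is present, so the union is just that shape — boundary = 97.00 mm; the cube at (7.5, 14) does not reach this height (z outside [5.5, 23]); Merging all regions: only that combined region is present, so the union is just that shape — boundary = 97.00 mm; (rotated 85° about Z; rotation is an isometry so areas/perimeters/island counts are preserved). So its perimeter = 97.00 mm. Layer 114 (z = 22.8): the cube is absent (z outside [0, 20.5]); the cube at (10.5, 6) is present — its section is the full 18.5×30 rectangle (perimeter 97.00 mm); the cylinder at (0, 1.5) is absent (z outside [12, 22]); the 19.5×9.5 cube at (2, 1) contributes its full rectangle (perimeter 58.00 mm); Taking the union: the regions partially overlap (shared area 49.50 mm²), so the edge portions inside another operand are dropped and the merged outline is re-measured after clipping — boundary = 124.00 mm; the cube at (7.5, 14) is present — its section is the full 5.5×20.5 rectangle (perimeter 52.00 mm); Taking the union: the regions partially overlap (shared area 51.25 mm²), so the edge portions inside another operand are dropped and the merged outline is re-measured after clipping — boundary = 130.00 mm; (whole slice rotated 85° about Z — lengths, areas and connectivity unchanged). So its perimeter = 130.00 mm. Layer 114 is larger (130.00 vs 97.00 mm).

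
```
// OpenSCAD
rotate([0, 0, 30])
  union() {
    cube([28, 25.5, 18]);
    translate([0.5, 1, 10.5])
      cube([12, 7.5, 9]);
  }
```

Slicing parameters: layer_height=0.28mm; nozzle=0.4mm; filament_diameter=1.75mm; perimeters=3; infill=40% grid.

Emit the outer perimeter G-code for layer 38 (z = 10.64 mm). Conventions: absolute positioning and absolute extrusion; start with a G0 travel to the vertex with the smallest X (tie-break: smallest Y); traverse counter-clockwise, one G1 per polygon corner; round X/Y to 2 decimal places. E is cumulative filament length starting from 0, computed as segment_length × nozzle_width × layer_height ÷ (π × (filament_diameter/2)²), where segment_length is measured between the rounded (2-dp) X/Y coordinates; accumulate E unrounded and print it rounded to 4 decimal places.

At z = 10.64 mm: the cube (footprint 28×25.5) is included at this height; the cube at (0.5, 1) (footprint 12×7.5) is included at this height; Merging all regions: the 12×7.5 cube at (0.5, 1) lies entirely inside the 28×25.5 cube, so the union is just the 28×25.5 cube — 1 connected region; (whole slice rotated 30° about Z — lengths, areas and connectivity unchanged). The outline is a single polygon with 4 vertices. Extrusion per mm of travel: 0.4 × 0.28 / (π × 0.875²) = 0.046564. Accumulating E over each segment gives final E = 4.9822.

G0 X-12.75 Y22.08 Z10.64
G1 X0.00 Y0.00 E1.1872
G1 X24.25 Y14.00 E2.4911
G1 X11.50 Y36.08 E3.6783
G1 X-12.75 Y22.08 E4.9822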